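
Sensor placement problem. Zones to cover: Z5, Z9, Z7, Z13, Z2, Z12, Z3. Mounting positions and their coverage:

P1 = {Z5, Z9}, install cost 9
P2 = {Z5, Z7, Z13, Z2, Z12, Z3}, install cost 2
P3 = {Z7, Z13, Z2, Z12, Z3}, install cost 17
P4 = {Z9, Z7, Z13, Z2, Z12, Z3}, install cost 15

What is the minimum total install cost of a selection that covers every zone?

P1, P2 cover every zone at install cost 9 + 2 = 11.
Any cover uses at least 2 sensor positions; among all covering selections none totals below 11.

11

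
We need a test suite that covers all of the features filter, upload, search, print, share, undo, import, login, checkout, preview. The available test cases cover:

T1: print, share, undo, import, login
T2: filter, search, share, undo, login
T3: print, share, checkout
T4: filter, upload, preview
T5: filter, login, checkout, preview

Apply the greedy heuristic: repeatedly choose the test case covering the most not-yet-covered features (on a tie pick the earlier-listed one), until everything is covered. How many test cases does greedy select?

Pick 1: T1 covers 5 new features (print, share, undo, import, login).
Pick 2: T4 covers 3 new features (filter, upload, preview).
Pick 3: T2 covers 1 new features (search).
Pick 4: T3 covers 1 new features (checkout).
Greedy uses 4 test cases.

4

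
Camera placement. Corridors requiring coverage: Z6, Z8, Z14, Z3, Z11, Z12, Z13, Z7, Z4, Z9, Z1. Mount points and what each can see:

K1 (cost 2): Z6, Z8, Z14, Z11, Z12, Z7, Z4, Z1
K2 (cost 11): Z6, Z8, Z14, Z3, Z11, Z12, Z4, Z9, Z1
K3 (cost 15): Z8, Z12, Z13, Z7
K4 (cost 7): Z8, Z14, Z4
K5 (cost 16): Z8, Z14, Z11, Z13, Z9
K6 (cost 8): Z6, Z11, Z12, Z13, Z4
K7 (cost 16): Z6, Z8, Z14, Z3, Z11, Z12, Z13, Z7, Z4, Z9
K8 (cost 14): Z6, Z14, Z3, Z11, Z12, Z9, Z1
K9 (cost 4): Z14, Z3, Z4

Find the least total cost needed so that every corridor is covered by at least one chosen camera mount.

18

K1, K7 cover every corridor at cost 2 + 16 = 18.
Any cover uses at least 2 camera mounts; among all covering selections none totals below 18.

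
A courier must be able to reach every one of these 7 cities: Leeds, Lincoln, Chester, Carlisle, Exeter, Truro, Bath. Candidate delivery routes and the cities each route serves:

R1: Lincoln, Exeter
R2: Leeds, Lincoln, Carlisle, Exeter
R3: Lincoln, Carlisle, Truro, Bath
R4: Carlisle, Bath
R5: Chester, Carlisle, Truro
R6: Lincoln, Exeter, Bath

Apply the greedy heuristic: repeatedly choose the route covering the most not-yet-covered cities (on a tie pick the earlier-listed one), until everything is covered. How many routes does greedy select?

Pick 1: R2 covers 4 new cities (Leeds, Lincoln, Carlisle, Exeter).
Pick 2: R3 covers 2 new cities (Truro, Bath).
Pick 3: R5 covers 1 new cities (Chester).
Greedy uses 3 routes.

3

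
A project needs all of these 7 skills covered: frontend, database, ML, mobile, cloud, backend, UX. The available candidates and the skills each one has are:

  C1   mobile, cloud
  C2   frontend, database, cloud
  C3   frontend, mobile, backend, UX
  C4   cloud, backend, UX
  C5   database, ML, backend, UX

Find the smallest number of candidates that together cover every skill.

3

C1, C2, C5 together cover {frontend, database, ML, mobile, cloud, backend, UX} — every skill.
No 2 of the 5 candidates cover everything (all 10 pairs fall short), so 3 is minimum.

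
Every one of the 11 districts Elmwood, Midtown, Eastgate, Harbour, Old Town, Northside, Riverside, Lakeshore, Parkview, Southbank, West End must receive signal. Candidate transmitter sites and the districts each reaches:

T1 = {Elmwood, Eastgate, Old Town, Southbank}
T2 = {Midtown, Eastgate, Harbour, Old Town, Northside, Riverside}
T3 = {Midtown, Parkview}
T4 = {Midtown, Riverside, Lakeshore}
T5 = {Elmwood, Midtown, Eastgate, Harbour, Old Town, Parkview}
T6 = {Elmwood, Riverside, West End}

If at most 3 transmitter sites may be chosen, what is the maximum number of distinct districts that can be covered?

Choosing T1, T2, T3 covers {Elmwood, Midtown, Eastgate, Harbour, Old Town, Northside, Riverside, Parkview, Southbank} — 9 districts.
No choice of 3 transmitter sites does better; here Lakeshore, West End are left uncovered.

9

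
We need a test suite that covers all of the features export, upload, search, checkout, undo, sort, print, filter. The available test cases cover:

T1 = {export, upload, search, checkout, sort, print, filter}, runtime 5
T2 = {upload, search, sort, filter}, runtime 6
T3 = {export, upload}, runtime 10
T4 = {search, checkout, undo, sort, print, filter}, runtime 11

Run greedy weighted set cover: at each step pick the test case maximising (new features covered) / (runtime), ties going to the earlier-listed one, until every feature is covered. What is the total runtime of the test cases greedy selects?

Pick 1: T1 adds 7 new (export, upload, search, checkout, sort, print, filter) at runtime 5 (ratio 7/5).
Pick 2: T4 adds 1 new (undo) at runtime 11 (ratio 1/11).
Greedy total runtime: 5 + 11 = 16.

16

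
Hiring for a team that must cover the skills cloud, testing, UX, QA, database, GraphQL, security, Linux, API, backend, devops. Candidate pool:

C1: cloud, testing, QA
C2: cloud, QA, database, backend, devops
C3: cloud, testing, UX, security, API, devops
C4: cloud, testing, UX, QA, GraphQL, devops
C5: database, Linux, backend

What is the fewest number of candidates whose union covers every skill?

C3, C4, C5 together cover {cloud, testing, UX, QA, database, GraphQL, security, Linux, API, backend, devops} — every skill.
No 2 of the 5 candidates cover everything (all 10 pairs fall short), so 3 is minimum.
Greedy (largest uncovered first) would take C3, C2, C4, C5 — 4 candidates — but 3 suffice.

3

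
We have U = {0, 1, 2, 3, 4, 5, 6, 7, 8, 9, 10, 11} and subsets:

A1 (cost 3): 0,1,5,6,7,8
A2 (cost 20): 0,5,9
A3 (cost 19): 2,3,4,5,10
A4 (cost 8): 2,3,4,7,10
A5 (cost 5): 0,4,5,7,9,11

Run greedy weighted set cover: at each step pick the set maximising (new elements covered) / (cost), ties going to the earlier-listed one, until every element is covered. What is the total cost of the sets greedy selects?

16

Pick 1: A1 adds 6 new (0, 1, 5, 6, 7, 8) at cost 3 (ratio 6/3).
Pick 2: A5 adds 3 new (4, 9, 11) at cost 5 (ratio 3/5).
Pick 3: A4 adds 3 new (2, 3, 10) at cost 8 (ratio 3/8).
Greedy total cost: 3 + 5 + 8 = 16.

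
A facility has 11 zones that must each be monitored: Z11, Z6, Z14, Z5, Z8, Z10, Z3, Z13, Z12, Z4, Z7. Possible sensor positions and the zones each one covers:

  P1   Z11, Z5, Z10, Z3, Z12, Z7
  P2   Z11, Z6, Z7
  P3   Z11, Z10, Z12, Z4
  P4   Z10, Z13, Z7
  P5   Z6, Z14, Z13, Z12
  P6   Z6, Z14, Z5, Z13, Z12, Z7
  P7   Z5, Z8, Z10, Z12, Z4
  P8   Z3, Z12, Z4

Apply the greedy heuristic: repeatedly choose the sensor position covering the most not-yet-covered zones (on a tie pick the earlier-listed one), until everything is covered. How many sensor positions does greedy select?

3

Pick 1: P1 covers 6 new zones (Z11, Z5, Z10, Z3, Z12, Z7).
Pick 2: P5 covers 3 new zones (Z6, Z14, Z13).
Pick 3: P7 covers 2 new zones (Z8, Z4).
Greedy uses 3 sensor positions.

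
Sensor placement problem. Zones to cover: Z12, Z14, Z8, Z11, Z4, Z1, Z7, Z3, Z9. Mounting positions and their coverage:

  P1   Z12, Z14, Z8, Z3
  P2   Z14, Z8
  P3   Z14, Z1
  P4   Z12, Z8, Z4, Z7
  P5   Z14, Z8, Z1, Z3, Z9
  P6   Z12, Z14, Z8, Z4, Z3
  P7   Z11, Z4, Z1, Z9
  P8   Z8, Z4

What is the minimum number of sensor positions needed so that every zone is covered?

P1, P4, P7 together cover {Z12, Z14, Z8, Z11, Z4, Z1, Z7, Z3, Z9} — every zone.
No 2 of the 8 sensor positions cover everything (all 28 pairs fall short), so 3 is minimum.

3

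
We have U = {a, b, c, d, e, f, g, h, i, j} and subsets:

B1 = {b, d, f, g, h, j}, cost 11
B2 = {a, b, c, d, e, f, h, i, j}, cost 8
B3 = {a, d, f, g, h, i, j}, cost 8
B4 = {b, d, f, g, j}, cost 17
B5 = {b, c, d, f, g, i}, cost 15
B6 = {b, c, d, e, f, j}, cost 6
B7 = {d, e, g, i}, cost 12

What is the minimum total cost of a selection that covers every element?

B3, B6 cover every element at cost 8 + 6 = 14.
Any cover uses at least 2 sets; among all covering selections none totals below 14.
Greedy by coverage-per-cost would pick B2, B3 for 16 — worse than the optimum 14.

14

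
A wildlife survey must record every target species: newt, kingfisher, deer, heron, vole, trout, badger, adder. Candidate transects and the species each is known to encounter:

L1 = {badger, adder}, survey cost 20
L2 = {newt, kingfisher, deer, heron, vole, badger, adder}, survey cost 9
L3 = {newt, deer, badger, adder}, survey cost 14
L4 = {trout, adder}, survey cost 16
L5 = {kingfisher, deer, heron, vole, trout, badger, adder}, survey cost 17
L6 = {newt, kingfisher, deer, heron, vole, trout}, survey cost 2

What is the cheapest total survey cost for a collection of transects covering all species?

L2, L6 cover every species at survey cost 9 + 2 = 11.
Any cover uses at least 2 transects; among all covering selections none totals below 11.

11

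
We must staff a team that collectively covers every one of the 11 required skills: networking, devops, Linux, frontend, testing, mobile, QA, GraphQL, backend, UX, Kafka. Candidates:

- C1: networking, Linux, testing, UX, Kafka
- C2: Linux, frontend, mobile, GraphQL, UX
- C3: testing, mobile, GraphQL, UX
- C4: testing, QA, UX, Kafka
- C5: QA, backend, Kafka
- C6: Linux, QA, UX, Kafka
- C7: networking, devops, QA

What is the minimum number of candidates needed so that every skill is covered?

C1, C2, C5, C7 together cover {networking, devops, Linux, frontend, testing, mobile, QA, GraphQL, backend, UX, Kafka} — every skill.
No 3 of the 7 candidates cover everything (all 35 triples fall short), so 4 is minimum.

4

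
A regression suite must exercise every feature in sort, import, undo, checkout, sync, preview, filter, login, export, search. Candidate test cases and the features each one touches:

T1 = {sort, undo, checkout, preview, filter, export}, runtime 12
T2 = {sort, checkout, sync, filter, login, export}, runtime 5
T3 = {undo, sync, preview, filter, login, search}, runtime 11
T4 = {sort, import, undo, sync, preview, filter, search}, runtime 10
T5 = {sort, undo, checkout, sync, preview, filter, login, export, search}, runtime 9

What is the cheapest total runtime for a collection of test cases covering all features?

T2, T4 cover every feature at runtime 5 + 10 = 15.
Any cover uses at least 2 test cases; among all covering selections none totals below 15.

15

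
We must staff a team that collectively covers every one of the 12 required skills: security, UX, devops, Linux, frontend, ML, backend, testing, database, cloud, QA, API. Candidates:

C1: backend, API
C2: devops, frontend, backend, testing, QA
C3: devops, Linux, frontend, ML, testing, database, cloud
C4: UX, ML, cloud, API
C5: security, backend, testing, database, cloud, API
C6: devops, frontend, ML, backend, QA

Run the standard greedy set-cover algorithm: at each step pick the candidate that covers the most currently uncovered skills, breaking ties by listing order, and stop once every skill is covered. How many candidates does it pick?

Pick 1: C3 covers 7 new skills (devops, Linux, frontend, ML, testing, database, cloud).
Pick 2: C5 covers 3 new skills (security, backend, API).
Pick 3: C2 covers 1 new skills (QA).
Pick 4: C4 covers 1 new skills (UX).
Greedy uses 4 candidates.

4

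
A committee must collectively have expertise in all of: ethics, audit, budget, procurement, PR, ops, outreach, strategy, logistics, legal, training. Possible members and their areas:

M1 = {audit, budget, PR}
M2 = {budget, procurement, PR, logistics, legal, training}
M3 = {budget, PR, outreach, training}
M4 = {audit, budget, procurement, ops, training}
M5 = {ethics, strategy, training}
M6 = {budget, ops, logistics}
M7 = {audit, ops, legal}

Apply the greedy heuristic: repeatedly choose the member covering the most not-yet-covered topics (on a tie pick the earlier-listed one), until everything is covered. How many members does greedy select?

4

Pick 1: M2 covers 6 new topics (budget, procurement, PR, logistics, legal, training).
Pick 2: M4 covers 2 new topics (audit, ops).
Pick 3: M5 covers 2 new topics (ethics, strategy).
Pick 4: M3 covers 1 new topics (outreach).
Greedy uses 4 members.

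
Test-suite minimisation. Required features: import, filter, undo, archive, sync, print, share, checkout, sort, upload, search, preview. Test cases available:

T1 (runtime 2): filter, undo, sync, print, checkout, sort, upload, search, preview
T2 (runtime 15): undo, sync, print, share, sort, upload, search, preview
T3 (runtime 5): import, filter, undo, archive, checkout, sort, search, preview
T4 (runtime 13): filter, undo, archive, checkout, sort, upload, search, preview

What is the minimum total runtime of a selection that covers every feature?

20

T2, T3 cover every feature at runtime 15 + 5 = 20.
Any cover uses at least 2 test cases; among all covering selections none totals below 20.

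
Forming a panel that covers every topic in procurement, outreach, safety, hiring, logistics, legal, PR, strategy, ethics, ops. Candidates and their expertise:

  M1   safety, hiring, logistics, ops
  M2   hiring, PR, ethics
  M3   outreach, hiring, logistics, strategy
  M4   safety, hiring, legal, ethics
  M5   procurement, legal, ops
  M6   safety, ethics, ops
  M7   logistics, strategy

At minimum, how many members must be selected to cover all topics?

M1, M2, M3, M5 together cover {procurement, outreach, safety, hiring, logistics, legal, PR, strategy, ethics, ops} — every topic.
No 3 of the 7 members cover everything (all 35 triples fall short), so 4 is minimum.

4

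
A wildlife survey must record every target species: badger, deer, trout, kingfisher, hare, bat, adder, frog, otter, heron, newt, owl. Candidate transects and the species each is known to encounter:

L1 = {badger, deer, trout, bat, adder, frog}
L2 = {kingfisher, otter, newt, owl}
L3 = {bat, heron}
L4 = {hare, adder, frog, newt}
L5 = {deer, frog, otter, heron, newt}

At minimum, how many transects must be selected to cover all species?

4

L1, L2, L3, L4 together cover {badger, deer, trout, kingfisher, hare, bat, adder, frog, otter, heron, newt, owl} — every species.
No 3 of the 5 transects cover everything (all 10 triples fall short), so 4 is minimum.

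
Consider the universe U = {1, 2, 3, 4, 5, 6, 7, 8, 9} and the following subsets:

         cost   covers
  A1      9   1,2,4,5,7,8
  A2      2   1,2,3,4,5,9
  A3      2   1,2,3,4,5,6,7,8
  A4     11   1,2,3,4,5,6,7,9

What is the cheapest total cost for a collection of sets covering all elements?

A2, A3 cover every element at cost 2 + 2 = 4.
Any cover uses at least 2 sets; among all covering selections none totals below 4.

4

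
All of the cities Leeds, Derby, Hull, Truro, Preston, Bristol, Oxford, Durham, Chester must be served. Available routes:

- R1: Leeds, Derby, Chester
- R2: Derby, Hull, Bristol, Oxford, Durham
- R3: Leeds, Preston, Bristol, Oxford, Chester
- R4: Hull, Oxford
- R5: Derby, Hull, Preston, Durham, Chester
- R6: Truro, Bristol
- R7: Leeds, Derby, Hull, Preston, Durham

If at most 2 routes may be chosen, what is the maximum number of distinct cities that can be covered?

Choosing R2, R3 covers {Leeds, Derby, Hull, Preston, Bristol, Oxford, Durham, Chester} — 8 cities.
No choice of 2 routes does better; here Truro is left uncovered.

8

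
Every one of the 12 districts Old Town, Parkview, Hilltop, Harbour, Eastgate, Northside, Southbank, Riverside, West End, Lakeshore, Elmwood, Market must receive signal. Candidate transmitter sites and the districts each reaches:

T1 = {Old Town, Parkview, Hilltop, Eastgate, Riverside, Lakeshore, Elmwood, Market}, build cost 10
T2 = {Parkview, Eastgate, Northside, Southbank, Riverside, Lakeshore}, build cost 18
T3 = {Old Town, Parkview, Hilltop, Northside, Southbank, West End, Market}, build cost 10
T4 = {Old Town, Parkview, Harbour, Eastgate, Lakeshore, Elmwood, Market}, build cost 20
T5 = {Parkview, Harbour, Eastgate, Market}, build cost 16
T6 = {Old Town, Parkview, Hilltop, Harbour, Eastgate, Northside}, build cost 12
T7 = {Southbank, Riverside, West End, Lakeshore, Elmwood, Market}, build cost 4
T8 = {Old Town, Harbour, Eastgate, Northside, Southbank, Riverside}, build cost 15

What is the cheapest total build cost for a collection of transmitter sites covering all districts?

16

T6, T7 cover every district at build cost 12 + 4 = 16.
Any cover uses at least 2 transmitter sites; among all covering selections none totals below 16.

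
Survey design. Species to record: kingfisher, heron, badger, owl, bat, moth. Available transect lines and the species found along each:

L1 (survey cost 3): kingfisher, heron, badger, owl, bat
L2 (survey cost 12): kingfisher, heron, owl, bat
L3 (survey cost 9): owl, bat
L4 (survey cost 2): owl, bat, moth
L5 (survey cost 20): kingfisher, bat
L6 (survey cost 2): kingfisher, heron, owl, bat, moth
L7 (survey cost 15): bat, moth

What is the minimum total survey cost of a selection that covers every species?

5

L1, L4 cover every species at survey cost 3 + 2 = 5.
Any cover uses at least 2 transects; among all covering selections none totals below 5.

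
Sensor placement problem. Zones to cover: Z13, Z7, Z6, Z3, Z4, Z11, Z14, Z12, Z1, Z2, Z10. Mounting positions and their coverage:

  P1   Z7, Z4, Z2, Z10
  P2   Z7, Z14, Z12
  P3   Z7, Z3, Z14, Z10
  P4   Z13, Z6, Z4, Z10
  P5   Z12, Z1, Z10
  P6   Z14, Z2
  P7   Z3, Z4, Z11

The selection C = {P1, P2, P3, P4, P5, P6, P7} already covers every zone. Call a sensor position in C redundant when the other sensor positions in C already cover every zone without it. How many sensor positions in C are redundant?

Drop P1: the rest still cover every zone — redundant.
Drop P2: the rest still cover every zone — redundant.
Drop P3: the rest still cover every zone — redundant.
Drop P4: Z13, Z6 uncovered — not redundant.
Drop P5: Z1 uncovered — not redundant.
Drop P6: the rest still cover every zone — redundant.
Drop P7: Z11 uncovered — not redundant.
4 redundant: P1, P2, P3, P6.

4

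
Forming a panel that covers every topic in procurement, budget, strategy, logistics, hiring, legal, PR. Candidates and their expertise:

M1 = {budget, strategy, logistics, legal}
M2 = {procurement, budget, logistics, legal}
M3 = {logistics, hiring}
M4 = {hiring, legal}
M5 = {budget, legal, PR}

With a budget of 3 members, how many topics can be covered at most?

6

Choosing M1, M2, M3 covers {procurement, budget, strategy, logistics, hiring, legal} — 6 topics.
No choice of 3 members does better; here PR is left uncovered.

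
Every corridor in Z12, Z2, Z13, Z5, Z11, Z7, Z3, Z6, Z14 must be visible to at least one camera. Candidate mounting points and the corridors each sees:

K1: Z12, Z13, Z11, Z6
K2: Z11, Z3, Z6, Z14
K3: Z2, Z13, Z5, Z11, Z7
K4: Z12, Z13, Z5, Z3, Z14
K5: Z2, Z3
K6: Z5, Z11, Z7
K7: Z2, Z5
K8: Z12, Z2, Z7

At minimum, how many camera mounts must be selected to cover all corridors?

K1, K2, K3 together cover {Z12, Z2, Z13, Z5, Z11, Z7, Z3, Z6, Z14} — every corridor.
No 2 of the 8 camera mounts cover everything (all 28 pairs fall short), so 3 is minimum.

3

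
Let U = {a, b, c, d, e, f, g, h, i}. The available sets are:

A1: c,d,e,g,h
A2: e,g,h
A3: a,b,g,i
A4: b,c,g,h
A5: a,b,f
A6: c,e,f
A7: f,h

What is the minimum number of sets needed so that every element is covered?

3

A1, A3, A5 together cover {a, b, c, d, e, f, g, h, i} — every element.
No 2 of the 7 sets cover everything (all 21 pairs fall short), so 3 is minimum.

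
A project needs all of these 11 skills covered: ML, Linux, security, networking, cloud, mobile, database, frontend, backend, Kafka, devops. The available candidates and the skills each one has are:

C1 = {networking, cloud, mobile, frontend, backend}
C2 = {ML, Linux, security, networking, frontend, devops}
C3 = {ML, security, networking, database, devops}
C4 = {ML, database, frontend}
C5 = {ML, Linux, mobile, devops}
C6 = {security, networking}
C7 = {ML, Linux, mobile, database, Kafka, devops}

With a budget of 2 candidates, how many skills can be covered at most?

Choosing C1, C7 covers {ML, Linux, networking, cloud, mobile, database, frontend, backend, Kafka, devops} — 10 skills.
No choice of 2 candidates does better; here security is left uncovered.

10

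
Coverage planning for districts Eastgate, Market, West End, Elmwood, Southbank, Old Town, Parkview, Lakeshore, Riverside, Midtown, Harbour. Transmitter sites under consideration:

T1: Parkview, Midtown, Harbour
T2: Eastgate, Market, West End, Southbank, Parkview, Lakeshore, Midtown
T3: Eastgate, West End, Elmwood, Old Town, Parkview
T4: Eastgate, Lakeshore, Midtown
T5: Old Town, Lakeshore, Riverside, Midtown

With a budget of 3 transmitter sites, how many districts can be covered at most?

10

Choosing T1, T2, T3 covers {Eastgate, Market, West End, Elmwood, Southbank, Old Town, Parkview, Lakeshore, Midtown, Harbour} — 10 districts.
No choice of 3 transmitter sites does better; here Riverside is left uncovered.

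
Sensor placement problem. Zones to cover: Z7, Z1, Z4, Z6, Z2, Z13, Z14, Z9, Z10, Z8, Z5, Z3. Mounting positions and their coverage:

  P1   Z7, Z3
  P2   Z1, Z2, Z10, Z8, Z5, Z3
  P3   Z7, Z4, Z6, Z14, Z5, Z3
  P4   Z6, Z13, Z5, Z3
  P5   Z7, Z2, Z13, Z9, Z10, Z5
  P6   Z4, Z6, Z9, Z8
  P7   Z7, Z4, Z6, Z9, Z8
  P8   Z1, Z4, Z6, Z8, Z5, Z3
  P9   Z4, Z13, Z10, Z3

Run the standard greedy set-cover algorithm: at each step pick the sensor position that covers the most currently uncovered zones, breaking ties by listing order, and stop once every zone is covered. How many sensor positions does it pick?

Pick 1: P2 covers 6 new zones (Z1, Z2, Z10, Z8, Z5, Z3).
Pick 2: P3 covers 4 new zones (Z7, Z4, Z6, Z14).
Pick 3: P5 covers 2 new zones (Z13, Z9).
Greedy uses 3 sensor positions.

3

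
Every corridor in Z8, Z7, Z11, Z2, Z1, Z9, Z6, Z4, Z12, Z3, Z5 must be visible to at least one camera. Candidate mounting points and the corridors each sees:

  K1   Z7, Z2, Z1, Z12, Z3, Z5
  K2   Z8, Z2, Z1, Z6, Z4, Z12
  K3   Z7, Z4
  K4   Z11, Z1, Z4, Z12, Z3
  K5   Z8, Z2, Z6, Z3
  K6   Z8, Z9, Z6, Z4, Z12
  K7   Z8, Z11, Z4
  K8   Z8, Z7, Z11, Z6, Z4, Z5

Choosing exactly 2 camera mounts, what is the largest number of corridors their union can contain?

10

Choosing K1, K6 covers {Z8, Z7, Z2, Z1, Z9, Z6, Z4, Z12, Z3, Z5} — 10 corridors.
No choice of 2 camera mounts does better; here Z11 is left uncovered.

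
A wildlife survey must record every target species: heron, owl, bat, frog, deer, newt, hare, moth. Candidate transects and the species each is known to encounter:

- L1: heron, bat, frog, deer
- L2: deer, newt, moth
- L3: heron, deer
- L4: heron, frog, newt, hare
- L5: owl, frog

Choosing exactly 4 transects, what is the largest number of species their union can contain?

Choosing L1, L2, L4, L5 covers {heron, owl, bat, frog, deer, newt, hare, moth} — 8 species.
That is all 8 species.

8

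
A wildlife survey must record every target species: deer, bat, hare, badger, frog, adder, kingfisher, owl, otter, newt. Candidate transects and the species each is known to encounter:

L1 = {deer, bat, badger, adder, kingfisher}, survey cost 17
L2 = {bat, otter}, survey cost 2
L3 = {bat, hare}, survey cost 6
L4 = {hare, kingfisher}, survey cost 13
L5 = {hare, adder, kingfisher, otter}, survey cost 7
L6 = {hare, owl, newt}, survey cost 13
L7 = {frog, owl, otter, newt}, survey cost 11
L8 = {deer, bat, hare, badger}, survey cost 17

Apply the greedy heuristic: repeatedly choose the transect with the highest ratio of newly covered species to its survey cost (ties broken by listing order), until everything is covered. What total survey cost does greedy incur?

Pick 1: L2 adds 2 new (bat, otter) at survey cost 2 (ratio 2/2).
Pick 2: L5 adds 3 new (hare, adder, kingfisher) at survey cost 7 (ratio 3/7).
Pick 3: L7 adds 3 new (frog, owl, newt) at survey cost 11 (ratio 3/11).
Pick 4: L1 adds 2 new (deer, badger) at survey cost 17 (ratio 2/17).
Greedy total survey cost: 2 + 7 + 11 + 17 = 37. (The true optimum is 34, so greedy overshoots here.)

37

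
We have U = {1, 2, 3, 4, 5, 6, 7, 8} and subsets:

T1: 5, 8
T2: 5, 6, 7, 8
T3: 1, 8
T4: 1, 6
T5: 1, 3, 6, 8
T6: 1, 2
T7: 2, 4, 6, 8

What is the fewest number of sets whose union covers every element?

T2, T5, T7 together cover {1, 2, 3, 4, 5, 6, 7, 8} — every element.
No 2 of the 7 sets cover everything (all 21 pairs fall short), so 3 is minimum.

3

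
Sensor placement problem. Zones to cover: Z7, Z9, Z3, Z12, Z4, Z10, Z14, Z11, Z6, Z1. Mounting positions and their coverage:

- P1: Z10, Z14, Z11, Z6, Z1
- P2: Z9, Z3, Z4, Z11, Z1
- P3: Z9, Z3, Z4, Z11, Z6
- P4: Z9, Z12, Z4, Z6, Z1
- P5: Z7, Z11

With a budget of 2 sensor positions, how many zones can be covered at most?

8

Choosing P1, P2 covers {Z9, Z3, Z4, Z10, Z14, Z11, Z6, Z1} — 8 zones.
No choice of 2 sensor positions does better; here Z7, Z12 are left uncovered.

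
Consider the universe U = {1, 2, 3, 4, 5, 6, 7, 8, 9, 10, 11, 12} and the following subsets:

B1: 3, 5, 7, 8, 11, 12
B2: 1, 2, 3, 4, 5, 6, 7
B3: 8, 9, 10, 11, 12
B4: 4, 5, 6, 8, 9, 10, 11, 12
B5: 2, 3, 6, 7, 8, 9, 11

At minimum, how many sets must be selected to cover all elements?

B2, B3 together cover {1, 2, 3, 4, 5, 6, 7, 8, 9, 10, 11, 12} — every element.
No single set contains all 12 elements, so 2 is optimal.

2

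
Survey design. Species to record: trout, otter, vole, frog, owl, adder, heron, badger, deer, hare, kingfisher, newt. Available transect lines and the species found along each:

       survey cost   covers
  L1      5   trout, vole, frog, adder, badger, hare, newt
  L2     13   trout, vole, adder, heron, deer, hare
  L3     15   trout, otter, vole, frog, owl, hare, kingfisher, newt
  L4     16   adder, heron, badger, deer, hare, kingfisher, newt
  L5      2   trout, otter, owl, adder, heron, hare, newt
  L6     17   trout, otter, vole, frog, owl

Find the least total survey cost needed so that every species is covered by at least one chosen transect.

23

L1, L4, L5 cover every species at survey cost 5 + 16 + 2 = 23.
Any cover uses at least 2 transects; among all covering selections none totals below 23.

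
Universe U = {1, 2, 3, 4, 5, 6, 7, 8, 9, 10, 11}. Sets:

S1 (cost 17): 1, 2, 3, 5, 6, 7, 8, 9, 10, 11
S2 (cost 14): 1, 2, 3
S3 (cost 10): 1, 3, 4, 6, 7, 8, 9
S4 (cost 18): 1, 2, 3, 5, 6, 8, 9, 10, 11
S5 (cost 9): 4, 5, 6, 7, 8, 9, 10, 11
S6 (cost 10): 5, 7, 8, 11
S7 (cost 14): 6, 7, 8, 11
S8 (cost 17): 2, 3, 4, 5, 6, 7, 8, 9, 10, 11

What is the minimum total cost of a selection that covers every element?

23

S2, S5 cover every element at cost 14 + 9 = 23.
Any cover uses at least 2 sets; among all covering selections none totals below 23.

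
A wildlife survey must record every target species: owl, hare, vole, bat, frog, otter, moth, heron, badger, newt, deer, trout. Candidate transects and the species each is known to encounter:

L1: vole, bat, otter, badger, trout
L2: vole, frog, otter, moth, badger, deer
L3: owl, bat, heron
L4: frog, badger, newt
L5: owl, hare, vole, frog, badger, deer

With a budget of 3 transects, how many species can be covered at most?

10

Choosing L1, L2, L3 covers {owl, vole, bat, frog, otter, moth, heron, badger, deer, trout} — 10 species.
No choice of 3 transects does better; here hare, newt are left uncovered.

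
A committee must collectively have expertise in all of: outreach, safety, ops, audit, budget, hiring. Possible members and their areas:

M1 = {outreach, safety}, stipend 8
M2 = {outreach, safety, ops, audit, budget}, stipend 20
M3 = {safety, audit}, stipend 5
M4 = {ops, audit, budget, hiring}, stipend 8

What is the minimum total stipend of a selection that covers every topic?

16

M1, M4 cover every topic at stipend 8 + 8 = 16.
Any cover uses at least 2 members; among all covering selections none totals below 16.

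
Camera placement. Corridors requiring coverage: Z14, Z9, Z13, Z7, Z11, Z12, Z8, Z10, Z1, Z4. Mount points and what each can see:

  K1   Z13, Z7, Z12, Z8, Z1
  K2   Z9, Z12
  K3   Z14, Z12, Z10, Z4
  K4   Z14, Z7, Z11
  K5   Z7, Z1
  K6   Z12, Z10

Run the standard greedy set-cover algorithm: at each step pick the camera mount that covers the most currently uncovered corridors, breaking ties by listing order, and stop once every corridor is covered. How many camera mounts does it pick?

Pick 1: K1 covers 5 new corridors (Z13, Z7, Z12, Z8, Z1).
Pick 2: K3 covers 3 new corridors (Z14, Z10, Z4).
Pick 3: K2 covers 1 new corridors (Z9).
Pick 4: K4 covers 1 new corridors (Z11).
Greedy uses 4 camera mounts.

4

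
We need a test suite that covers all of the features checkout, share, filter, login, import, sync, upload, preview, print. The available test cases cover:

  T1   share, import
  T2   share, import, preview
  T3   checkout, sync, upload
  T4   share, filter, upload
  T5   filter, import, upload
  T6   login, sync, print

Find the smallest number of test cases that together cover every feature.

T2, T3, T4, T6 together cover {checkout, share, filter, login, import, sync, upload, preview, print} — every feature.
No 3 of the 6 test cases cover everything (all 20 triples fall short), so 4 is minimum.

4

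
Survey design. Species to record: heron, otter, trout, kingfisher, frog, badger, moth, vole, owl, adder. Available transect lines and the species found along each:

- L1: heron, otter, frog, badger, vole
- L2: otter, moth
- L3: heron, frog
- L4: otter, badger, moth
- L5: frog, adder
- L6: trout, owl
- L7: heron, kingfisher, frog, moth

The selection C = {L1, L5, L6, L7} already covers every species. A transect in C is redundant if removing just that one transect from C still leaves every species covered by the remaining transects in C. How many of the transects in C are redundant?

Drop L1: otter, badger, vole uncovered — not redundant.
Drop L5: adder uncovered — not redundant.
Drop L6: trout, owl uncovered — not redundant.
Drop L7: kingfisher, moth uncovered — not redundant.
None of the transects in C is redundant.

0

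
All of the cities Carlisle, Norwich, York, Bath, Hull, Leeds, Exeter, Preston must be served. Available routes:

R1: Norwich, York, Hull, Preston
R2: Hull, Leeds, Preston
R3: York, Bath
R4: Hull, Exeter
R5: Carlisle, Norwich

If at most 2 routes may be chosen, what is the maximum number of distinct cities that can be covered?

5

Choosing R1, R2 covers {Norwich, York, Hull, Leeds, Preston} — 5 cities.
No choice of 2 routes does better; here Carlisle, Bath, Exeter are left uncovered.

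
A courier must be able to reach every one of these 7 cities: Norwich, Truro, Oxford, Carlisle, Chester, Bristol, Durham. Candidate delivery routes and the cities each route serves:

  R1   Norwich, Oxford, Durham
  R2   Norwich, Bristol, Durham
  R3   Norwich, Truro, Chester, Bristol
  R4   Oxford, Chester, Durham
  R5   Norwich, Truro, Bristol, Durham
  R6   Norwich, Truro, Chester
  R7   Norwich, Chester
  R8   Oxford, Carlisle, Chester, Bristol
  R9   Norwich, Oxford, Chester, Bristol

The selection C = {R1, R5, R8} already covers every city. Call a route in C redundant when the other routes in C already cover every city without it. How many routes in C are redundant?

1

Drop R1: the rest still cover every city — redundant.
Drop R5: Truro uncovered — not redundant.
Drop R8: Carlisle, Chester uncovered — not redundant.
1 redundant: R1.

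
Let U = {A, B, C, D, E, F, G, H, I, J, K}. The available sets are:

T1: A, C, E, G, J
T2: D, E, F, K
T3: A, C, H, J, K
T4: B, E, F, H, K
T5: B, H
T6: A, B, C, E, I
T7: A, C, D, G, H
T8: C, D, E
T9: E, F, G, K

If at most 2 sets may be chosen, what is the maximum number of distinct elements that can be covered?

9

Choosing T1, T4 covers {A, B, C, E, F, G, H, J, K} — 9 elements.
No choice of 2 sets does better; here D, I are left uncovered.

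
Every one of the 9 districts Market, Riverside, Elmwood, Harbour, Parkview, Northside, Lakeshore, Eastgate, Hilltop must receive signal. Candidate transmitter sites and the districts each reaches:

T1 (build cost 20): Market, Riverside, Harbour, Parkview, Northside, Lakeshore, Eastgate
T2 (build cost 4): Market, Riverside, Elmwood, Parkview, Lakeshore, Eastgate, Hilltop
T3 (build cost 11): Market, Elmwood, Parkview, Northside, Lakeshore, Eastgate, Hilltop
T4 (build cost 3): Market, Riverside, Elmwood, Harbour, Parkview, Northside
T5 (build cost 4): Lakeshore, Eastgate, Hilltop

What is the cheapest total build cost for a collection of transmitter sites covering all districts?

7

T2, T4 cover every district at build cost 4 + 3 = 7.
Any cover uses at least 2 transmitter sites; among all covering selections none totals below 7.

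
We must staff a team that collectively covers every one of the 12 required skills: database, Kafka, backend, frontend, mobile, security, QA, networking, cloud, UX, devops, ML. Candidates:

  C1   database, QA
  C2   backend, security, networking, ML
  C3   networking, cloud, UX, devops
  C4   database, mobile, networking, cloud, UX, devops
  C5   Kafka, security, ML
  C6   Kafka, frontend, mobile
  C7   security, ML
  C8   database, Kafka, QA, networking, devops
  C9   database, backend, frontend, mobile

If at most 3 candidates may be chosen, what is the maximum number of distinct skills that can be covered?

11

Choosing C2, C4, C6 covers {database, Kafka, backend, frontend, mobile, security, networking, cloud, UX, devops, ML} — 11 skills.
No choice of 3 candidates does better; here QA is left uncovered.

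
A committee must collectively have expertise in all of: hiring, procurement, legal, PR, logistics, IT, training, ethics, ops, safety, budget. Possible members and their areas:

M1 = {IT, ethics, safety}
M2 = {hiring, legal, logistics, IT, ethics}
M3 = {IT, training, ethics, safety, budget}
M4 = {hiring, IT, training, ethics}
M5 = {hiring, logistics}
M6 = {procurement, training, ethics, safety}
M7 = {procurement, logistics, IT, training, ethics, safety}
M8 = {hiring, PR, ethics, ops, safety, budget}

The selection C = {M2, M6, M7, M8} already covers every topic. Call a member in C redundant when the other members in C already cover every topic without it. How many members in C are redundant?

2

Drop M2: legal uncovered — not redundant.
Drop M6: the rest still cover every topic — redundant.
Drop M7: the rest still cover every topic — redundant.
Drop M8: PR, ops, budget uncovered — not redundant.
2 redundant: M6, M7.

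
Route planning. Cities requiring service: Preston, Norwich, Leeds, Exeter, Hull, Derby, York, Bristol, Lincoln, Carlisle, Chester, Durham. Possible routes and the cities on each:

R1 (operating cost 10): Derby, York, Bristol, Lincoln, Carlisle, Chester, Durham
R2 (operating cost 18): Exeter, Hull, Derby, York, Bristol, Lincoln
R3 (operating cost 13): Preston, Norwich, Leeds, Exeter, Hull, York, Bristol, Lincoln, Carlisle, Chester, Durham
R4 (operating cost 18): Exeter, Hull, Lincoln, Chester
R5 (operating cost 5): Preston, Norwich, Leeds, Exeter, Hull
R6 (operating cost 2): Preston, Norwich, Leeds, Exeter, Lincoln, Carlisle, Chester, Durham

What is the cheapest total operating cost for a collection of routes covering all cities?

R1, R5 cover every city at operating cost 10 + 5 = 15.
Any cover uses at least 2 routes; among all covering selections none totals below 15.
Greedy by coverage-per-operating cost would pick R6, R1, R5 for 17 — worse than the optimum 15.

15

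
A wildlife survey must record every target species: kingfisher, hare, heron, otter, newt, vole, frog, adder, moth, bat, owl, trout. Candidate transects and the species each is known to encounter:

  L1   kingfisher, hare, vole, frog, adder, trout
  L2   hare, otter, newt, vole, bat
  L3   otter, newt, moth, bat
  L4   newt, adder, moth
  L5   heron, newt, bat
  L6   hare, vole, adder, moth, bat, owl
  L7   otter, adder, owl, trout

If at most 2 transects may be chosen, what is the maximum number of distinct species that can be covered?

10

Choosing L1, L3 covers {kingfisher, hare, otter, newt, vole, frog, adder, moth, bat, trout} — 10 species.
No choice of 2 transects does better; here heron, owl are left uncovered.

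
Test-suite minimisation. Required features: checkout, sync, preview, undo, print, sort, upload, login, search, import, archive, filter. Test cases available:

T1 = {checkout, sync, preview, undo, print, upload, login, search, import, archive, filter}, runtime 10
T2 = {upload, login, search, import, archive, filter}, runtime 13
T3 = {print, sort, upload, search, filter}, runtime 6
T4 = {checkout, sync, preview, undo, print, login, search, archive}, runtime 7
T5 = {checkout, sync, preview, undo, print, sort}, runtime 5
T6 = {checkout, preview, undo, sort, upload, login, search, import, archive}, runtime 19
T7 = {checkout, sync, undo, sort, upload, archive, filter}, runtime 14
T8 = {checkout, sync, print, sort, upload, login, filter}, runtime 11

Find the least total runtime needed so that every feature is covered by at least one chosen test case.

T1, T5 cover every feature at runtime 10 + 5 = 15.
Any cover uses at least 2 test cases; among all covering selections none totals below 15.

15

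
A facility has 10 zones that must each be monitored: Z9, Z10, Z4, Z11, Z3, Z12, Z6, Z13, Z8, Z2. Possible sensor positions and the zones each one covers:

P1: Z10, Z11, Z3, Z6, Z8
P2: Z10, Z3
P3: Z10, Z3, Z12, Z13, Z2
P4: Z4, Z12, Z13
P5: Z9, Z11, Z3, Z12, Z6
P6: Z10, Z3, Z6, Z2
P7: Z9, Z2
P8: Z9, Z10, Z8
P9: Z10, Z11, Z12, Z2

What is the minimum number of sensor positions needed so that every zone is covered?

3

P1, P4, P7 together cover {Z9, Z10, Z4, Z11, Z3, Z12, Z6, Z13, Z8, Z2} — every zone.
No 2 of the 9 sensor positions cover everything (all 36 pairs fall short), so 3 is minimum.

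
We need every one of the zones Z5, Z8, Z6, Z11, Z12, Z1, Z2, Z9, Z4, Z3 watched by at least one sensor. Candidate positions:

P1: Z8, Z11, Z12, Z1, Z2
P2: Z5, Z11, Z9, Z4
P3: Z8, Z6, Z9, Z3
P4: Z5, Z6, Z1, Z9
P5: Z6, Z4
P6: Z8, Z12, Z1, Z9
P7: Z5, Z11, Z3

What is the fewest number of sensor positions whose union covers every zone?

3

P1, P2, P3 together cover {Z5, Z8, Z6, Z11, Z12, Z1, Z2, Z9, Z4, Z3} — every zone.
No 2 of the 7 sensor positions cover everything (all 21 pairs fall short), so 3 is minimum.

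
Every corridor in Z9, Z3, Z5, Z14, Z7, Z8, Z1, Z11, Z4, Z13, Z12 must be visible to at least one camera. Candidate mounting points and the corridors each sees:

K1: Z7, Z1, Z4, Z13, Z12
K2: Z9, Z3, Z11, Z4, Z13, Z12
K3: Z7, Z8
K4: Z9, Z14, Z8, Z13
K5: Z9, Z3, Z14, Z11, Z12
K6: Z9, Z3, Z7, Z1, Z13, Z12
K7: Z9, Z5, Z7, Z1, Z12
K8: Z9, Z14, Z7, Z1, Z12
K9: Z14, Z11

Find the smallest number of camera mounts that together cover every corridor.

K2, K4, K7 together cover {Z9, Z3, Z5, Z14, Z7, Z8, Z1, Z11, Z4, Z13, Z12} — every corridor.
No 2 of the 9 camera mounts cover everything (all 36 pairs fall short), so 3 is minimum.

3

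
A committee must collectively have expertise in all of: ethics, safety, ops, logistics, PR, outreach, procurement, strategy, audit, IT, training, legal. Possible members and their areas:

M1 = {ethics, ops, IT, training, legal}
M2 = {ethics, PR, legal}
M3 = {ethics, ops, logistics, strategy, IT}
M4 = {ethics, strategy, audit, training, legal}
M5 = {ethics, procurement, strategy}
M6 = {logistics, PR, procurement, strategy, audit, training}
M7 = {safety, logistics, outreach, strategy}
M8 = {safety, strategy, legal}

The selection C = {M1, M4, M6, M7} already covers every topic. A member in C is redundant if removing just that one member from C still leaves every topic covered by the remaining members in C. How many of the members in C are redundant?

1

Drop M1: ops, IT uncovered — not redundant.
Drop M4: the rest still cover every topic — redundant.
Drop M6: PR, procurement uncovered — not redundant.
Drop M7: safety, outreach uncovered — not redundant.
1 redundant: M4.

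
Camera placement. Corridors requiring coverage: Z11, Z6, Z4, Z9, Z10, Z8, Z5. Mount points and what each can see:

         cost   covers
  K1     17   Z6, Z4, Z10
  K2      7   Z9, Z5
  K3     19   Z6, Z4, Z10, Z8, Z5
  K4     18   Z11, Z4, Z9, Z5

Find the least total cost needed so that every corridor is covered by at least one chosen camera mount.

K3, K4 cover every corridor at cost 19 + 18 = 37.
Any cover uses at least 2 camera mounts; among all covering selections none totals below 37.
Greedy by coverage-per-cost would pick K2, K3, K4 for 44 — worse than the optimum 37.

37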